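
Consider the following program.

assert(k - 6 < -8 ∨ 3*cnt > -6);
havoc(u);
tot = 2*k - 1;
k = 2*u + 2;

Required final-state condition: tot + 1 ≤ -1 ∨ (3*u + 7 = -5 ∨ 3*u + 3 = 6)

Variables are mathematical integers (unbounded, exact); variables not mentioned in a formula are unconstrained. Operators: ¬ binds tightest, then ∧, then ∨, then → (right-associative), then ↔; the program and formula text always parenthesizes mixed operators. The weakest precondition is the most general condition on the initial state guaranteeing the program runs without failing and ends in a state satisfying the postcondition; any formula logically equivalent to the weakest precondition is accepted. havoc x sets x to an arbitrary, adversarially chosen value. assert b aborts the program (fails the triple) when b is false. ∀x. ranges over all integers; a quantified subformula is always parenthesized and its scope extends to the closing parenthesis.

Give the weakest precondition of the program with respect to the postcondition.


Working backward. After the program, the postcondition tot + 1 ≤ -1 ∨ (3*u + 7 = -5 ∨ 3*u + 3 = 6) must hold; in canonical form it is tot ≤ -2 ∨ 3*u = -12 ∨ 3*u = 3.
Before k := 2*u + 2: tot ≤ -2 ∨ 3*u = -12 ∨ 3*u = 3
Before tot := 2*k - 1: 2*k ≤ -1 ∨ 3*u = -12 ∨ 3*u = 3
Before havoc u: ∀u_1. (2*k ≤ -1 ∨ 3*u_1 = -12 ∨ 3*u_1 = 3)
Before assert k - 6 < -8 ∨ 3*cnt > -6: (k < -2 ∨ 3*cnt > -6) ∧ (∀u_1. (2*k ≤ -1 ∨ 3*u_1 = -12 ∨ 3*u_1 = 3))
Answer: WP = (k < -2 ∨ 3*cnt > -6) ∧ (∀u_1. (2*k ≤ -1 ∨ 3*u_1 = -12 ∨ 3*u_1 = 3))


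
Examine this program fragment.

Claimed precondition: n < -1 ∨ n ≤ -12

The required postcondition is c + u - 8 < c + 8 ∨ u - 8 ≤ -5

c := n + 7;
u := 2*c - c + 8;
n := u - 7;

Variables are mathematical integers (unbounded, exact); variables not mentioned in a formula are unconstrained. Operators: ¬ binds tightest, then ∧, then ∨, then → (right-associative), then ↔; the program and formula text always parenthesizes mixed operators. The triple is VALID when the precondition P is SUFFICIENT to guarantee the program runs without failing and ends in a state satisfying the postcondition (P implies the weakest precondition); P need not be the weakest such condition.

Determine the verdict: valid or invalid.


Working backward. After the program, the postcondition c + u - 8 < c + 8 ∨ u - 8 ≤ -5 must hold; in canonical form it is u < 16 ∨ u ≤ 3.
Before n := u - 7: u < 16 ∨ u ≤ 3
Before u := 2*c - c + 8: c < 8 ∨ c ≤ -5
Before c := n + 7: n < 1 ∨ n ≤ -12
The weakest precondition is n < 1 ∨ n ≤ -12.
Check whether n < -1 ∨ n ≤ -12 implies it.
Every state satisfying the precondition satisfies the weakest precondition: the implication holds.
Answer: valid


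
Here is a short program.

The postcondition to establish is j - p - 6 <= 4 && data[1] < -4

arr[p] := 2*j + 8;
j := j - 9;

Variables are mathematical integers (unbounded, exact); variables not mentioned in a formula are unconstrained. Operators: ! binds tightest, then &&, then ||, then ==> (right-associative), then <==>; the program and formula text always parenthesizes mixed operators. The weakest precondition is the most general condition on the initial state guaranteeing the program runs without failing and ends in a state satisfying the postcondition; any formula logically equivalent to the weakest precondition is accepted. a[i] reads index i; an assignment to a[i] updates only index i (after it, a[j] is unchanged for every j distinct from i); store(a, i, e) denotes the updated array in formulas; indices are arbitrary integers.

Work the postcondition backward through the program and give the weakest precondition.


Working backward. After the program, the postcondition j - p - 6 <= 4 && data[1] < -4 must hold; in canonical form it is j <= p + 10 && data[1] < -4.
Before j := j - 9: j <= p + 19 && data[1] < -4
Before arr[p] := 2*j + 8: j <= p + 19 && data[1] < -4
Answer: WP = j <= p + 19 && data[1] < -4


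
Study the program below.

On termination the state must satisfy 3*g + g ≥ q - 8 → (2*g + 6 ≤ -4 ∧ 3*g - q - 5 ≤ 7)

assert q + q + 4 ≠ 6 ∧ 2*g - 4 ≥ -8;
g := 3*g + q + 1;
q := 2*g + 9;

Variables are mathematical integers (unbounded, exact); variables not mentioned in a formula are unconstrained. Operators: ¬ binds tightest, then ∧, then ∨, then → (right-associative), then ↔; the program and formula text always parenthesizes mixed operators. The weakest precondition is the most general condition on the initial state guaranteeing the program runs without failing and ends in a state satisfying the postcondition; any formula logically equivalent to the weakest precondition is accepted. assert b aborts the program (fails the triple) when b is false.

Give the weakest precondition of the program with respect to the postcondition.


Working backward. After the program, the postcondition 3*g + g ≥ q - 8 → (2*g + 6 ≤ -4 ∧ 3*g - q - 5 ≤ 7) must hold; in canonical form it is 4*g ≥ q - 8 → (2*g ≤ -10 ∧ 3*g ≤ q + 12).
Before q := 2*g + 9: 2*g ≥ 1 → (2*g ≤ -10 ∧ g ≤ 21)
Before g := 3*g + q + 1: 6*g + 2*q ≥ -1 → (6*g + 2*q ≤ -12 ∧ 3*g + q ≤ 20)
Before assert q + q + 4 ≠ 6 ∧ 2*g - 4 ≥ -8: 2*q ≠ 2 ∧ 2*g ≥ -4 ∧ (6*g + 2*q ≥ -1 → (6*g + 2*q ≤ -12 ∧ 3*g + q ≤ 20))
Answer: WP = 2*q ≠ 2 ∧ 2*g ≥ -4 ∧ (6*g + 2*q ≥ -1 → (6*g + 2*q ≤ -12 ∧ 3*g + q ≤ 20))


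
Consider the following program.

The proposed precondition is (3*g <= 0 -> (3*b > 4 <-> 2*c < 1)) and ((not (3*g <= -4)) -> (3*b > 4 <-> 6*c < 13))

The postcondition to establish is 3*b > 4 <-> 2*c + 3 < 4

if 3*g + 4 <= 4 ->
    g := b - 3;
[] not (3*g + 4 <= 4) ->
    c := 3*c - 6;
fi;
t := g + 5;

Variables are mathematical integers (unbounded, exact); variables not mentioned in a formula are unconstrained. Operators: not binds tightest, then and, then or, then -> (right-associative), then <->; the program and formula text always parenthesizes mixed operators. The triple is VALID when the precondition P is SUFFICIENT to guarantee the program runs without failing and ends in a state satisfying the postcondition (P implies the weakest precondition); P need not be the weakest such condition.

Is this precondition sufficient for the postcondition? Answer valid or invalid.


Working backward. After the program, the postcondition 3*b > 4 <-> 2*c + 3 < 4 must hold; in canonical form it is 3*b > 4 <-> 2*c < 1.
Before t := g + 5: 3*b > 4 <-> 2*c < 1
Then branch requires 3*b > 4 <-> 2*c < 1; else branch requires 3*b > 4 <-> 6*c < 13.
Before the if: (3*g <= 0 -> (3*b > 4 <-> 2*c < 1)) and ((not (3*g <= 0)) -> (3*b > 4 <-> 6*c < 13))
The weakest precondition is (3*g <= 0 -> (3*b > 4 <-> 2*c < 1)) and ((not (3*g <= 0)) -> (3*b > 4 <-> 6*c < 13)).
Check whether (3*g <= 0 -> (3*b > 4 <-> 2*c < 1)) and ((not (3*g <= -4)) -> (3*b > 4 <-> 6*c < 13)) implies it.
Every state satisfying the precondition satisfies the weakest precondition: the implication holds.
Answer: valid


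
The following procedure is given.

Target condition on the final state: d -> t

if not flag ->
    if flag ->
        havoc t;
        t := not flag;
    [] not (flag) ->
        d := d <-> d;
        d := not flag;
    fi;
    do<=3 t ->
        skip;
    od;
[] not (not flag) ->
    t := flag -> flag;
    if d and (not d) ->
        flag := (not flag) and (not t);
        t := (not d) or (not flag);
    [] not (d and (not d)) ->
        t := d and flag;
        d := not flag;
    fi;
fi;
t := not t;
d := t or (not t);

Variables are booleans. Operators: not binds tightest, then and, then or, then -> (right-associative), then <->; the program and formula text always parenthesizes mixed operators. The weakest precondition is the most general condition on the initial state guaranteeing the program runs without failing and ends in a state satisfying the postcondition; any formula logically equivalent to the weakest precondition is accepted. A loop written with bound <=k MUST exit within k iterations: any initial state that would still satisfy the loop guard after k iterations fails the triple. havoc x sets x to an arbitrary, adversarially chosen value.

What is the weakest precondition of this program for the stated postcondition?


Working backward. After the program, d -> t must hold.
Before d := t or (not t): t
Before t := not t: not t
Then branch requires (flag -> ((not flag) -> ((not flag) -> ((not flag) -> flag)))) and ((not flag) -> (t -> (t -> (t -> (not t))))); else branch requires not (d and flag).
Before the if: ((not flag) -> ((flag -> ((not flag) -> ((not flag) -> ((not flag) -> flag)))) and ((not flag) -> (t -> (t -> (t -> (not t))))))) and (flag -> (not (d and flag)))
Answer: WP = ((not flag) -> ((flag -> ((not flag) -> ((not flag) -> ((not flag) -> flag)))) and ((not flag) -> (t -> (t -> (t -> (not t))))))) and (flag -> (not (d and flag)))


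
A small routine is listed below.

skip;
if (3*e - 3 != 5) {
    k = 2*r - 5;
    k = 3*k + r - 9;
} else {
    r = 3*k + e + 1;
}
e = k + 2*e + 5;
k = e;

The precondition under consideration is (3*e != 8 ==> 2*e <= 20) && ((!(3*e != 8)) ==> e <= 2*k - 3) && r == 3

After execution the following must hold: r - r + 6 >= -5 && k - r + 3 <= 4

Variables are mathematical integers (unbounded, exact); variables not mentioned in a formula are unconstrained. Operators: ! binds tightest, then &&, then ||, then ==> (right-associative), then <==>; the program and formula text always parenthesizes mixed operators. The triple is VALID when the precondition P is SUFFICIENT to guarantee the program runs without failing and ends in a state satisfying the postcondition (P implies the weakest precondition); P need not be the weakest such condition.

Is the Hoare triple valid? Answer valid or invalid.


Working backward. After the program, the postcondition r - r + 6 >= -5 && k - r + 3 <= 4 must hold; in canonical form it is k <= r + 1.
Before k := e: e <= r + 1
Before e := k + 2*e + 5: 2*e + k <= r - 4
Then branch requires 2*e + 6*r <= 20; else branch requires e <= 2*k - 3.
Before the if: (3*e != 8 ==> 2*e + 6*r <= 20) && ((!(3*e != 8)) ==> e <= 2*k - 3)
Before skip: (3*e != 8 ==> 2*e + 6*r <= 20) && ((!(3*e != 8)) ==> e <= 2*k - 3)
The weakest precondition is (3*e != 8 ==> 2*e + 6*r <= 20) && ((!(3*e != 8)) ==> e <= 2*k - 3).
Check whether (3*e != 8 ==> 2*e <= 20) && ((!(3*e != 8)) ==> e <= 2*k - 3) && r == 3 implies it.
Countermodel: at the initial state e = 2, k = 0, r = 3, the precondition holds but the weakest precondition fails.
Answer: invalid


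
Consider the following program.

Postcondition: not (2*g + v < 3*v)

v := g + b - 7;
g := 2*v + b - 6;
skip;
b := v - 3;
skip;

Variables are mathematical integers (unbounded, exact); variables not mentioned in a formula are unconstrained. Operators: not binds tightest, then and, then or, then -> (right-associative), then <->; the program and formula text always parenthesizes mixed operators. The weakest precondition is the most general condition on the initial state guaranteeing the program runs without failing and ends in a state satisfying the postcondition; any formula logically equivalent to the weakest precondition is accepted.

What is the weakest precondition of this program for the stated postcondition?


Working backward. After the program, the postcondition not (2*g + v < 3*v) must hold; in canonical form it is not (2*g < 2*v).
Before skip: not (2*g < 2*v)
Before b := v - 3: not (2*g < 2*v)
Before skip: not (2*g < 2*v)
Before g := 2*v + b - 6: not (2*b + 2*v < 12)
Before v := g + b - 7: not (4*b + 2*g < 26)
Answer: WP = not (4*b + 2*g < 26)


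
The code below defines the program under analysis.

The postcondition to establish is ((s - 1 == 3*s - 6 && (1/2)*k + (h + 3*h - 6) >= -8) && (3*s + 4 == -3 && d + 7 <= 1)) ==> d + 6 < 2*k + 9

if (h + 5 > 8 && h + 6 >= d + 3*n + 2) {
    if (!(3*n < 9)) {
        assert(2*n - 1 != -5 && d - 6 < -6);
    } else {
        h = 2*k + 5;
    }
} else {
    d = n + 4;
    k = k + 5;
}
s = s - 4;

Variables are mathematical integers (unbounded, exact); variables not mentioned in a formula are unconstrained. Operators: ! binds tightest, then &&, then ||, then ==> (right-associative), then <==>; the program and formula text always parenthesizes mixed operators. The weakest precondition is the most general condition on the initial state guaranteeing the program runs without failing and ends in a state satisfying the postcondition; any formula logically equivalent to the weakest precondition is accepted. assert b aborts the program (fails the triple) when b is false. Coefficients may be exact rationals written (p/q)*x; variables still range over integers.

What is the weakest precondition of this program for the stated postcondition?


Working backward. After the program, the postcondition ((s - 1 == 3*s - 6 && (1/2)*k + (h + 3*h - 6) >= -8) && (3*s + 4 == -3 && d + 7 <= 1)) ==> d + 6 < 2*k + 9 must hold; in canonical form it is (2*s == 5 && 4*h + (1/2)*k >= -2 && 3*s == -7 && d <= -6) ==> d < 2*k + 3.
Before s := s - 4: (2*s == 13 && 4*h + (1/2)*k >= -2 && 3*s == 5 && d <= -6) ==> d < 2*k + 3
Then branch requires ((!(3*n < 9)) ==> (2*n != -4 && d < 0 && ((2*s == 13 && 4*h + (1/2)*k >= -2 && 3*s == 5 && d <= -6) ==> d < 2*k + 3))) && (3*n < 9 ==> ((2*s == 13 && (17/2)*k >= -22 && 3*s == 5 && d <= -6) ==> d < 2*k + 3)); else branch requires (2*s == 13 && 4*h + (1/2)*k >= -9/2 && 3*s == 5 && n <= -10) ==> n < 2*k + 9.
Before the if: ((h > 3 && h >= d + 3*n - 4) ==> (((!(3*n < 9)) ==> (2*n != -4 && d < 0 && ((2*s == 13 && 4*h + (1/2)*k >= -2 && 3*s == 5 && d <= -6) ==> d < 2*k + 3))) && (3*n < 9 ==> ((2*s == 13 && (17/2)*k >= -22 && 3*s == 5 && d <= -6) ==> d < 2*k + 3)))) && ((!(h > 3 && h >= d + 3*n - 4)) ==> ((2*s == 13 && 4*h + (1/2)*k >= -9/2 && 3*s == 5 && n <= -10) ==> n < 2*k + 9))
Answer: WP = ((h > 3 && h >= d + 3*n - 4) ==> (((!(3*n < 9)) ==> (2*n != -4 && d < 0 && ((2*s == 13 && 4*h + (1/2)*k >= -2 && 3*s == 5 && d <= -6) ==> d < 2*k + 3))) && (3*n < 9 ==> ((2*s == 13 && (17/2)*k >= -22 && 3*s == 5 && d <= -6) ==> d < 2*k + 3)))) && ((!(h > 3 && h >= d + 3*n - 4)) ==> ((2*s == 13 && 4*h + (1/2)*k >= -9/2 && 3*s == 5 && n <= -10) ==> n < 2*k + 9))


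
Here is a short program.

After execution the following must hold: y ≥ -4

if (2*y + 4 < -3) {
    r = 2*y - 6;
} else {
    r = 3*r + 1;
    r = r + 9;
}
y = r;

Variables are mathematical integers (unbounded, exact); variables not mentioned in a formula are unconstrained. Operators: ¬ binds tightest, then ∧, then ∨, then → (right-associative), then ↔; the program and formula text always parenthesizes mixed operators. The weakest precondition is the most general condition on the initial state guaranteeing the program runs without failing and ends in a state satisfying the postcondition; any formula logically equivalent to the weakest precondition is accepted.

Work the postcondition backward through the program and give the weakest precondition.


Working backward. After the program, y ≥ -4 must hold.
Before y := r: r ≥ -4
Then branch requires 2*y ≥ 2; else branch requires 3*r ≥ -14.
Before the if: (2*y < -7 → 2*y ≥ 2) ∧ ((¬(2*y < -7)) → 3*r ≥ -14)
Answer: WP = (2*y < -7 → 2*y ≥ 2) ∧ ((¬(2*y < -7)) → 3*r ≥ -14)


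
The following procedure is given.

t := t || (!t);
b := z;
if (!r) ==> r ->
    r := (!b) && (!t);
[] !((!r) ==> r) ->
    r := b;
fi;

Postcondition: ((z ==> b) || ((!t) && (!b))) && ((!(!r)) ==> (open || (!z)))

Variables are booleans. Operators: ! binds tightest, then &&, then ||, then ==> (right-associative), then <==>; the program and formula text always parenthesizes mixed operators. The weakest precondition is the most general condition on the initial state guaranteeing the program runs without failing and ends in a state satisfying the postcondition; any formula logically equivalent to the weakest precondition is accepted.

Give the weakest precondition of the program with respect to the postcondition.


Working backward. After the program, the postcondition ((z ==> b) || ((!t) && (!b))) && ((!(!r)) ==> (open || (!z))) must hold; in canonical form it is ((z ==> b) || ((!t) && (!b))) && (r ==> (open || (!z))).
Then branch requires ((z ==> b) || ((!t) && (!b))) && (((!b) && (!t)) ==> (open || (!z))); else branch requires ((z ==> b) || ((!t) && (!b))) && (b ==> (open || (!z))).
Before the if: (((!r) ==> r) ==> (((z ==> b) || ((!t) && (!b))) && (((!b) && (!t)) ==> (open || (!z))))) && ((!((!r) ==> r)) ==> (((z ==> b) || ((!t) && (!b))) && (b ==> (open || (!z)))))
Before b := z: (((!r) ==> r) ==> (((!z) && (!t)) ==> (open || (!z)))) && ((!((!r) ==> r)) ==> (z ==> (open || (!z))))
Before t := t || (!t): (!((!r) ==> r)) ==> (z ==> (open || (!z)))
Answer: WP = (!((!r) ==> r)) ==> (z ==> (open || (!z)))


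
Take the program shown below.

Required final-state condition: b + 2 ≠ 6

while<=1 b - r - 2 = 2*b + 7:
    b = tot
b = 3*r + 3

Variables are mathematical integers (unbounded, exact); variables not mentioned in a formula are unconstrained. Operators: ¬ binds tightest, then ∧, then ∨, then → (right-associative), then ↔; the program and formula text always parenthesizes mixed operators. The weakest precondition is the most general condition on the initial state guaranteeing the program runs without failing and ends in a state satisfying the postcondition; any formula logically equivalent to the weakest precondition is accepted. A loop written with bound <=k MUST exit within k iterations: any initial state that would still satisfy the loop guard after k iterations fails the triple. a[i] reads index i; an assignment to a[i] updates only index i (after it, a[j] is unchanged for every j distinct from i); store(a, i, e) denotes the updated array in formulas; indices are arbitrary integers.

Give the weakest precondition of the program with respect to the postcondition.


Working backward. After the program, the postcondition b + 2 ≠ 6 must hold; in canonical form it is b ≠ 4.
Before b := 3*r + 3: 3*r ≠ 1
Before the loop (bound <=1), unroll the exhaustion recursion (WP_0 = exit-now case; WP_j = one more guarded iteration, up to j = 1):
  WP_0: (¬(b + r = -9)) ∧ 3*r ≠ 1
  WP_1: (b + r = -9 → ((¬(r + tot = -9)) ∧ 3*r ≠ 1)) ∧ ((¬(b + r = -9)) → 3*r ≠ 1)
So before the loop: (b + r = -9 → ((¬(r + tot = -9)) ∧ 3*r ≠ 1)) ∧ ((¬(b + r = -9)) → 3*r ≠ 1)
Answer: WP = (b + r = -9 → ((¬(r + tot = -9)) ∧ 3*r ≠ 1)) ∧ ((¬(b + r = -9)) → 3*r ≠ 1)


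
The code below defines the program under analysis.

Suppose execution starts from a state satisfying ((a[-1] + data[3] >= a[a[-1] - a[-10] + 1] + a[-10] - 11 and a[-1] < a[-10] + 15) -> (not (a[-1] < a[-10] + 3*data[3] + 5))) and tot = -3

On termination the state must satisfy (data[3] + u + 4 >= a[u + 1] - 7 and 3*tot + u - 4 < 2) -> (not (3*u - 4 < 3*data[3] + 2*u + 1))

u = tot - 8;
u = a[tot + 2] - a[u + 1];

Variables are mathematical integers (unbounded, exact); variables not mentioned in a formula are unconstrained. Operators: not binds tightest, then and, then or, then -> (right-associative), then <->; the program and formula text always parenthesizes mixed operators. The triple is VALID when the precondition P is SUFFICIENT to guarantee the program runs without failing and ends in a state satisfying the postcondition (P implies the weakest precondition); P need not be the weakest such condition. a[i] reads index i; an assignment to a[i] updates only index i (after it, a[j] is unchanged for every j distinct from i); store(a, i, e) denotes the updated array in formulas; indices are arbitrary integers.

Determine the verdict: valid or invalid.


Working backward. After the program, the postcondition (data[3] + u + 4 >= a[u + 1] - 7 and 3*tot + u - 4 < 2) -> (not (3*u - 4 < 3*data[3] + 2*u + 1)) must hold; in canonical form it is (data[3] + u >= a[u + 1] - 11 and 3*tot + u < 6) -> (not (u < 3*data[3] + 5)).
Before u := a[tot + 2] - a[u + 1]: (a[tot + 2] + data[3] >= a[a[tot + 2] - a[u + 1] + 1] + a[u + 1] - 11 and a[tot + 2] + 3*tot < a[u + 1] + 6) -> (not (a[tot + 2] < a[u + 1] + 3*data[3] + 5))
Before u := tot - 8: (a[tot + 2] + data[3] >= a[a[tot + 2] - a[tot - 7] + 1] + a[tot - 7] - 11 and a[tot + 2] + 3*tot < a[tot - 7] + 6) -> (not (a[tot + 2] < a[tot - 7] + 3*data[3] + 5))
The weakest precondition is (a[tot + 2] + data[3] >= a[a[tot + 2] - a[tot - 7] + 1] + a[tot - 7] - 11 and a[tot + 2] + 3*tot < a[tot - 7] + 6) -> (not (a[tot + 2] < a[tot - 7] + 3*data[3] + 5)).
Check whether ((a[-1] + data[3] >= a[a[-1] - a[-10] + 1] + a[-10] - 11 and a[-1] < a[-10] + 15) -> (not (a[-1] < a[-10] + 3*data[3] + 5))) and tot = -3 implies it.
Every state satisfying the precondition satisfies the weakest precondition: the implication holds.
Answer: valid


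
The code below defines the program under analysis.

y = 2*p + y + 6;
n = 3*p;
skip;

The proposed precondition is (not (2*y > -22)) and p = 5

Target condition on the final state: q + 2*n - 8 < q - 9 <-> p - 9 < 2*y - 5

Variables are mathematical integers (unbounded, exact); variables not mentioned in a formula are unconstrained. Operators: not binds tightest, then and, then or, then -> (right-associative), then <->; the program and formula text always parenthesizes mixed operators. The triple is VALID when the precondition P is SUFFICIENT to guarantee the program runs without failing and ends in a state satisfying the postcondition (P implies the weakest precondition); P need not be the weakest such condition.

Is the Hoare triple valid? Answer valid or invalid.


Working backward. After the program, the postcondition q + 2*n - 8 < q - 9 <-> p - 9 < 2*y - 5 must hold; in canonical form it is 2*n < -1 <-> p < 2*y + 4.
Before skip: 2*n < -1 <-> p < 2*y + 4
Before n := 3*p: 6*p < -1 <-> p < 2*y + 4
Before y := 2*p + y + 6: 6*p < -1 <-> 3*p + 2*y > -16
The weakest precondition is 6*p < -1 <-> 3*p + 2*y > -16.
Check whether (not (2*y > -22)) and p = 5 implies it.
Countermodel: at the initial state p = 5, y = -15, the precondition holds but the weakest precondition fails.
Answer: invalid


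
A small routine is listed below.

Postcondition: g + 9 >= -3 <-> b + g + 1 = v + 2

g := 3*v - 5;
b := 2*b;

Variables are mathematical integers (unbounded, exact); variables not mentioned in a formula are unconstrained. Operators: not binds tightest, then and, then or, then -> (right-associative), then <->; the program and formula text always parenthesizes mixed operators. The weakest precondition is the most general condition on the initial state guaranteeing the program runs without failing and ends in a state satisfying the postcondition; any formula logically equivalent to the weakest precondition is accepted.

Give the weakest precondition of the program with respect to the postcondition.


Working backward. After the program, the postcondition g + 9 >= -3 <-> b + g + 1 = v + 2 must hold; in canonical form it is g >= -12 <-> b + g = v + 1.
Before b := 2*b: g >= -12 <-> 2*b + g = v + 1
Before g := 3*v - 5: 3*v >= -7 <-> 2*b + 2*v = 6
Answer: WP = 3*v >= -7 <-> 2*b + 2*v = 6


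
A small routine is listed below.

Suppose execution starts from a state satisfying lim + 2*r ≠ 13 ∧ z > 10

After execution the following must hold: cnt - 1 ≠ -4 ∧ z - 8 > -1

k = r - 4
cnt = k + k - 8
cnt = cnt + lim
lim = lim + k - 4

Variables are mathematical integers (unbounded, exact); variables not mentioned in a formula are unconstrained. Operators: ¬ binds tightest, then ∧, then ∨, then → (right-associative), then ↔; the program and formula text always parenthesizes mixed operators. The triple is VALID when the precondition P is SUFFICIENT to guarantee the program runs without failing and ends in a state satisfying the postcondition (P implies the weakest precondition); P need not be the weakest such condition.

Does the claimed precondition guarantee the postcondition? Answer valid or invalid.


Working backward. After the program, the postcondition cnt - 1 ≠ -4 ∧ z - 8 > -1 must hold; in canonical form it is cnt ≠ -3 ∧ z > 7.
Before lim := lim + k - 4: cnt ≠ -3 ∧ z > 7
Before cnt := cnt + lim: cnt + lim ≠ -3 ∧ z > 7
Before cnt := k + k - 8: 2*k + lim ≠ 5 ∧ z > 7
Before k := r - 4: lim + 2*r ≠ 13 ∧ z > 7
The weakest precondition is lim + 2*r ≠ 13 ∧ z > 7.
Check whether lim + 2*r ≠ 13 ∧ z > 10 implies it.
Every state satisfying the precondition satisfies the weakest precondition: the implication holds.
Answer: valid


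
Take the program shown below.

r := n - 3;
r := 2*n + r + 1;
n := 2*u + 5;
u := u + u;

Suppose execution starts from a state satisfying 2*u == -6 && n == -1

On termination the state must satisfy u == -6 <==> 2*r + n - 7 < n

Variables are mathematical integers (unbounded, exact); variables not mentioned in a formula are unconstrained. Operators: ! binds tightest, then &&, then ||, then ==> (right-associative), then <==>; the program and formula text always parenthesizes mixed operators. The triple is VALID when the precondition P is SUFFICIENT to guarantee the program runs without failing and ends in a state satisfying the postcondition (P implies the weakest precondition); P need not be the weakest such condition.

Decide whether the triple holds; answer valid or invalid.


Working backward. After the program, the postcondition u == -6 <==> 2*r + n - 7 < n must hold; in canonical form it is u == -6 <==> 2*r < 7.
Before u := u + u: 2*u == -6 <==> 2*r < 7
Before n := 2*u + 5: 2*u == -6 <==> 2*r < 7
Before r := 2*n + r + 1: 2*u == -6 <==> 4*n + 2*r < 5
Before r := n - 3: 2*u == -6 <==> 6*n < 11
The weakest precondition is 2*u == -6 <==> 6*n < 11.
Check whether 2*u == -6 && n == -1 implies it.
Every state satisfying the precondition satisfies the weakest precondition: the implication holds.
Answer: valid


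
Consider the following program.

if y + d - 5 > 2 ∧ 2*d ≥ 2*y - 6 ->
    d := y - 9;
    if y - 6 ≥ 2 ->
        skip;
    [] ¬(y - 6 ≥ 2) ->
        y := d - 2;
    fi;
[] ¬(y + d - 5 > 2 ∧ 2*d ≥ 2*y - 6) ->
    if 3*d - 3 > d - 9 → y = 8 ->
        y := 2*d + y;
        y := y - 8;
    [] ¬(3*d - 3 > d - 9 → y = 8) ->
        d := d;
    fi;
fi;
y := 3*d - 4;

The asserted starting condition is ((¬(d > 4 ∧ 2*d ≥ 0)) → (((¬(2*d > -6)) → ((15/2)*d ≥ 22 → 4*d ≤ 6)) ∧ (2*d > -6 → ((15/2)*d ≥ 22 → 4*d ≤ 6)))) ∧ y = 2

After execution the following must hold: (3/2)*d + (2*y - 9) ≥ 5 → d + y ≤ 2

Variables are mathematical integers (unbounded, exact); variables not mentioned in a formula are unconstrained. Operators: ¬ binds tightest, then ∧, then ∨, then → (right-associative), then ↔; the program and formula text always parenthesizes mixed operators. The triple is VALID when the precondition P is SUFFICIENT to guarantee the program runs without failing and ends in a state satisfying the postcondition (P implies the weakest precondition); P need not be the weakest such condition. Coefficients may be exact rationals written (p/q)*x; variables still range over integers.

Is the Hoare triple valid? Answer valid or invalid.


Working backward. After the program, the postcondition (3/2)*d + (2*y - 9) ≥ 5 → d + y ≤ 2 must hold; in canonical form it is (3/2)*d + 2*y ≥ 14 → d + y ≤ 2.
Before y := 3*d - 4: (15/2)*d ≥ 22 → 4*d ≤ 6
Then branch requires (y ≥ 8 → ((15/2)*y ≥ 179/2 → 4*y ≤ 42)) ∧ ((¬(y ≥ 8)) → ((15/2)*y ≥ 179/2 → 4*y ≤ 42)); else branch requires ((2*d > -6 → y = 8) → ((15/2)*d ≥ 22 → 4*d ≤ 6)) ∧ ((¬(2*d > -6 → y = 8)) → ((15/2)*d ≥ 22 → 4*d ≤ 6)).
Before the if: ((d + y > 7 ∧ 2*d ≥ 2*y - 6) → ((y ≥ 8 → ((15/2)*y ≥ 179/2 → 4*y ≤ 42)) ∧ ((¬(y ≥ 8)) → ((15/2)*y ≥ 179/2 → 4*y ≤ 42)))) ∧ ((¬(d + y > 7 ∧ 2*d ≥ 2*y - 6)) → (((2*d > -6 → y = 8) → ((15/2)*d ≥ 22 → 4*d ≤ 6)) ∧ ((¬(2*d > -6 → y = 8)) → ((15/2)*d ≥ 22 → 4*d ≤ 6))))
The weakest precondition is ((d + y > 7 ∧ 2*d ≥ 2*y - 6) → ((y ≥ 8 → ((15/2)*y ≥ 179/2 → 4*y ≤ 42)) ∧ ((¬(y ≥ 8)) → ((15/2)*y ≥ 179/2 → 4*y ≤ 42)))) ∧ ((¬(d + y > 7 ∧ 2*d ≥ 2*y - 6)) → (((2*d > -6 → y = 8) → ((15/2)*d ≥ 22 → 4*d ≤ 6)) ∧ ((¬(2*d > -6 → y = 8)) → ((15/2)*d ≥ 22 → 4*d ≤ 6)))).
Check whether ((¬(d > 4 ∧ 2*d ≥ 0)) → (((¬(2*d > -6)) → ((15/2)*d ≥ 22 → 4*d ≤ 6)) ∧ (2*d > -6 → ((15/2)*d ≥ 22 → 4*d ≤ 6)))) ∧ y = 2 implies it.
Countermodel: at the initial state d = 5, y = 2, the precondition holds but the weakest precondition fails.
Answer: invalid


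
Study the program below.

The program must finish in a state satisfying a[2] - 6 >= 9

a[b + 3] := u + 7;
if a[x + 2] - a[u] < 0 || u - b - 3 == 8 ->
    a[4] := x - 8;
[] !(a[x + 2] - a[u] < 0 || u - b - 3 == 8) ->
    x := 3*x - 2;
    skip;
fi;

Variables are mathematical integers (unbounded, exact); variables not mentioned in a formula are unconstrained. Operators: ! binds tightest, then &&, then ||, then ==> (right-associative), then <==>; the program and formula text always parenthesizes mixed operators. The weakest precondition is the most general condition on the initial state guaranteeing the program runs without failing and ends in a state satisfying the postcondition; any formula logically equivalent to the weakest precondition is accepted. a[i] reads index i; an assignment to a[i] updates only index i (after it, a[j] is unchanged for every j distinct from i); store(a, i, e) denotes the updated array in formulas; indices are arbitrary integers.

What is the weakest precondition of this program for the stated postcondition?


Working backward. After the program, the postcondition a[2] - 6 >= 9 must hold; in canonical form it is a[2] >= 15.
Then branch requires a[2] >= 15; else branch requires a[2] >= 15.
Before the if: ((a[x + 2] < a[u] || u == b + 11) ==> a[2] >= 15) && ((!(a[x + 2] < a[u] || u == b + 11)) ==> a[2] >= 15)
Before a[b + 3] := u + 7: ((store(a, b + 3, u + 7)[x + 2] < store(a, b + 3, u + 7)[u] || u == b + 11) ==> store(a, b + 3, u + 7)[2] >= 15) && ((!(store(a, b + 3, u + 7)[x + 2] < store(a, b + 3, u + 7)[u] || u == b + 11)) ==> store(a, b + 3, u + 7)[2] >= 15)
Answer: WP = ((store(a, b + 3, u + 7)[x + 2] < store(a, b + 3, u + 7)[u] || u == b + 11) ==> store(a, b + 3, u + 7)[2] >= 15) && ((!(store(a, b + 3, u + 7)[x + 2] < store(a, b + 3, u + 7)[u] || u == b + 11)) ==> store(a, b + 3, u + 7)[2] >= 15)


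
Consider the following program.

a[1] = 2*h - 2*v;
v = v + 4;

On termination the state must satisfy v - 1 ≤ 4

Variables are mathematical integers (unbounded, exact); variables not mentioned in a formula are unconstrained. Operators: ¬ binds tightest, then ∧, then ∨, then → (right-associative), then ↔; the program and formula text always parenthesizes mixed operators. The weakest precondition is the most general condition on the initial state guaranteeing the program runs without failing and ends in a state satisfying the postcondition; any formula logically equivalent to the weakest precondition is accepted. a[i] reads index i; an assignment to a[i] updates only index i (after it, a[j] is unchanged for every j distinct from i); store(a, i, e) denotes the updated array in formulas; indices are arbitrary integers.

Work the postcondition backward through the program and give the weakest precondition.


Working backward. After the program, the postcondition v - 1 ≤ 4 must hold; in canonical form it is v ≤ 5.
Before v := v + 4: v ≤ 1
Before a[1] := 2*h - 2*v: v ≤ 1
Answer: WP = v ≤ 1


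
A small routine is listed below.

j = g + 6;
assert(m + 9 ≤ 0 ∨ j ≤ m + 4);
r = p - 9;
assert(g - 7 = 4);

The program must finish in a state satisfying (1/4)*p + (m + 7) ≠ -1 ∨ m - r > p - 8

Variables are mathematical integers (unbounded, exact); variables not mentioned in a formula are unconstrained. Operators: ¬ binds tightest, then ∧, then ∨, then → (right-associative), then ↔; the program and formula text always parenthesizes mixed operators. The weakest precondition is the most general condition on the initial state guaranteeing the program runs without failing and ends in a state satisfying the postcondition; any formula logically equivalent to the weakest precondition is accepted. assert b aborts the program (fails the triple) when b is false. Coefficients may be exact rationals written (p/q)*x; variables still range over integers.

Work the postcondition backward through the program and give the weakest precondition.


Working backward. After the program, the postcondition (1/4)*p + (m + 7) ≠ -1 ∨ m - r > p - 8 must hold; in canonical form it is m + (1/4)*p ≠ -8 ∨ m > p + r - 8.
Before assert g - 7 = 4: g = 11 ∧ (m + (1/4)*p ≠ -8 ∨ m > p + r - 8)
Before r := p - 9: g = 11 ∧ (m + (1/4)*p ≠ -8 ∨ m > 2*p - 17)
Before assert m + 9 ≤ 0 ∨ j ≤ m + 4: (m ≤ -9 ∨ j ≤ m + 4) ∧ g = 11 ∧ (m + (1/4)*p ≠ -8 ∨ m > 2*p - 17)
Before j := g + 6: (m ≤ -9 ∨ g ≤ m - 2) ∧ g = 11 ∧ (m + (1/4)*p ≠ -8 ∨ m > 2*p - 17)
Answer: WP = (m ≤ -9 ∨ g ≤ m - 2) ∧ g = 11 ∧ (m + (1/4)*p ≠ -8 ∨ m > 2*p - 17)


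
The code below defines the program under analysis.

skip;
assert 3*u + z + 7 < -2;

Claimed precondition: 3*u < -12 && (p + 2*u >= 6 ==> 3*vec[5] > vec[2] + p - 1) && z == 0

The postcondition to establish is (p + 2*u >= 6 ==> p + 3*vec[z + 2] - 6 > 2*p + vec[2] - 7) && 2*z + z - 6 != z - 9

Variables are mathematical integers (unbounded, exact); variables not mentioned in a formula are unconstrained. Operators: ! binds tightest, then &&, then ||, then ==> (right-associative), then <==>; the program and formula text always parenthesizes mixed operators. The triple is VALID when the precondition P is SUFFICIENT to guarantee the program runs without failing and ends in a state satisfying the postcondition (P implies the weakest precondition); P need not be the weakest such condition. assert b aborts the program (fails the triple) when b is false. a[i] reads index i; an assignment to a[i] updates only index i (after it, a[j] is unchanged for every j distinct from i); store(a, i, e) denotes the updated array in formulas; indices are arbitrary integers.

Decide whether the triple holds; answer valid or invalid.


Working backward. After the program, the postcondition (p + 2*u >= 6 ==> p + 3*vec[z + 2] - 6 > 2*p + vec[2] - 7) && 2*z + z - 6 != z - 9 must hold; in canonical form it is (p + 2*u >= 6 ==> 3*vec[z + 2] > vec[2] + p - 1) && 2*z != -3.
Before assert 3*u + z + 7 < -2: 3*u + z < -9 && (p + 2*u >= 6 ==> 3*vec[z + 2] > vec[2] + p - 1) && 2*z != -3
Before skip: 3*u + z < -9 && (p + 2*u >= 6 ==> 3*vec[z + 2] > vec[2] + p - 1) && 2*z != -3
The weakest precondition is 3*u + z < -9 && (p + 2*u >= 6 ==> 3*vec[z + 2] > vec[2] + p - 1) && 2*z != -3.
Check whether 3*u < -12 && (p + 2*u >= 6 ==> 3*vec[5] > vec[2] + p - 1) && z == 0 implies it.
Countermodel: at the initial state p = 16, u = -5, vec = {[2] = -21118, [5] = -7034, elsewhere -21118}, z = 0, the precondition holds but the weakest precondition fails.
Answer: invalid


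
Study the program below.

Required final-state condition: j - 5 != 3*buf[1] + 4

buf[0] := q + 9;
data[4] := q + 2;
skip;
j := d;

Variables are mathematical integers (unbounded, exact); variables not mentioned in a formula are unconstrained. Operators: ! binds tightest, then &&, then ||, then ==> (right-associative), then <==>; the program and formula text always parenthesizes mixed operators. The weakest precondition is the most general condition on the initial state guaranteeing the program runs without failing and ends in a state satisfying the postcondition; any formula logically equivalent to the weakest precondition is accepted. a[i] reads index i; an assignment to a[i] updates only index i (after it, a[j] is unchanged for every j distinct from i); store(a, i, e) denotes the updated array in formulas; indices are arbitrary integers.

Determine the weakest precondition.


Working backward. After the program, the postcondition j - 5 != 3*buf[1] + 4 must hold; in canonical form it is j != 3*buf[1] + 9.
Before j := d: d != 3*buf[1] + 9
Before skip: d != 3*buf[1] + 9
Before data[4] := q + 2: d != 3*buf[1] + 9
Before buf[0] := q + 9: d != 3*buf[1] + 9
Answer: WP = d != 3*buf[1] + 9


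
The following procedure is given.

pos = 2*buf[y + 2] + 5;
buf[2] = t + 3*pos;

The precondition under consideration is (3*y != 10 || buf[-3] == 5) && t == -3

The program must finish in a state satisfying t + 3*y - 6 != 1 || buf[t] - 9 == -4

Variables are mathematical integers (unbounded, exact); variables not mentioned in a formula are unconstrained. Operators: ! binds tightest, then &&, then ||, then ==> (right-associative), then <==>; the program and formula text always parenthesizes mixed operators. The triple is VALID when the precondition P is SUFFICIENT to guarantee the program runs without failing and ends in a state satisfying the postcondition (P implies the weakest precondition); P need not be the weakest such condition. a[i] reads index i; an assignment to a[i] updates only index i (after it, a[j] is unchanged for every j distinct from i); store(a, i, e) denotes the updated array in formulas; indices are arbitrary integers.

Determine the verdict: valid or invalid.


Working backward. After the program, the postcondition t + 3*y - 6 != 1 || buf[t] - 9 == -4 must hold; in canonical form it is t + 3*y != 7 || buf[t] == 5.
Before buf[2] := t + 3*pos: t + 3*y != 7 || store(buf, 2, 3*pos + t)[t] == 5
Before pos := 2*buf[y + 2] + 5: t + 3*y != 7 || store(buf, 2, 6*buf[y + 2] + t + 15)[t] == 5
The weakest precondition is t + 3*y != 7 || store(buf, 2, 6*buf[y + 2] + t + 15)[t] == 5.
Check whether (3*y != 10 || buf[-3] == 5) && t == -3 implies it.
Every state satisfying the precondition satisfies the weakest precondition: the implication holds.
Answer: valid


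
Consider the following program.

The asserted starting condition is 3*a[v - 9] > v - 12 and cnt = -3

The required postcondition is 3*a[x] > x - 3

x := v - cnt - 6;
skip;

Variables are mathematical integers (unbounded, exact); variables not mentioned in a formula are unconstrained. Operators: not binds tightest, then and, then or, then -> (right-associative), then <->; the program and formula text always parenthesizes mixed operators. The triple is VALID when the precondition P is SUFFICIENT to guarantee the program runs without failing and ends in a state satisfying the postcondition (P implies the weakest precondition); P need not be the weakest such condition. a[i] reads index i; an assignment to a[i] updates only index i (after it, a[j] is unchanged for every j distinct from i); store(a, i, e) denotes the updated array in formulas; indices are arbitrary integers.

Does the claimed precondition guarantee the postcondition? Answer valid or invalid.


Working backward. After the program, 3*a[x] > x - 3 must hold.
Before skip: 3*a[x] > x - 3
Before x := v - cnt - 6: 3*a[-cnt + v - 6] + cnt > v - 9
The weakest precondition is 3*a[-cnt + v - 6] + cnt > v - 9.
Check whether 3*a[v - 9] > v - 12 and cnt = -3 implies it.
Countermodel: at the initial state a = {[-9] = 0, [-3] = -2, elsewhere 0}, cnt = -3, v = 0, the precondition holds but the weakest precondition fails.
Answer: invalid


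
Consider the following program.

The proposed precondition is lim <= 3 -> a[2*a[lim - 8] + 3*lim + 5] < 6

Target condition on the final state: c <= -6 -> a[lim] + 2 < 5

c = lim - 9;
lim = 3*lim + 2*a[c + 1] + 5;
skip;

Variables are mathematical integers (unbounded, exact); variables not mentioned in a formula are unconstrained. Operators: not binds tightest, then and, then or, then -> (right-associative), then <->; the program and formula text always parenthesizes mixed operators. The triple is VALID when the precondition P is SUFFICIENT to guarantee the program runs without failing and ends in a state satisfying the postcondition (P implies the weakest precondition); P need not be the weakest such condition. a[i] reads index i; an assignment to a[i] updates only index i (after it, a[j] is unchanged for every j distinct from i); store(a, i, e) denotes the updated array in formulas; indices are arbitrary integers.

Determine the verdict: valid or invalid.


Working backward. After the program, the postcondition c <= -6 -> a[lim] + 2 < 5 must hold; in canonical form it is c <= -6 -> a[lim] < 3.
Before skip: c <= -6 -> a[lim] < 3
Before lim := 3*lim + 2*a[c + 1] + 5: c <= -6 -> a[2*a[c + 1] + 3*lim + 5] < 3
Before c := lim - 9: lim <= 3 -> a[2*a[lim - 8] + 3*lim + 5] < 3
The weakest precondition is lim <= 3 -> a[2*a[lim - 8] + 3*lim + 5] < 3.
Check whether lim <= 3 -> a[2*a[lim - 8] + 3*lim + 5] < 6 implies it.
Countermodel: at the initial state a = {[-8] = 0, [5] = 3, elsewhere 0}, lim = 0, the precondition holds but the weakest precondition fails.
Answer: invalid
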